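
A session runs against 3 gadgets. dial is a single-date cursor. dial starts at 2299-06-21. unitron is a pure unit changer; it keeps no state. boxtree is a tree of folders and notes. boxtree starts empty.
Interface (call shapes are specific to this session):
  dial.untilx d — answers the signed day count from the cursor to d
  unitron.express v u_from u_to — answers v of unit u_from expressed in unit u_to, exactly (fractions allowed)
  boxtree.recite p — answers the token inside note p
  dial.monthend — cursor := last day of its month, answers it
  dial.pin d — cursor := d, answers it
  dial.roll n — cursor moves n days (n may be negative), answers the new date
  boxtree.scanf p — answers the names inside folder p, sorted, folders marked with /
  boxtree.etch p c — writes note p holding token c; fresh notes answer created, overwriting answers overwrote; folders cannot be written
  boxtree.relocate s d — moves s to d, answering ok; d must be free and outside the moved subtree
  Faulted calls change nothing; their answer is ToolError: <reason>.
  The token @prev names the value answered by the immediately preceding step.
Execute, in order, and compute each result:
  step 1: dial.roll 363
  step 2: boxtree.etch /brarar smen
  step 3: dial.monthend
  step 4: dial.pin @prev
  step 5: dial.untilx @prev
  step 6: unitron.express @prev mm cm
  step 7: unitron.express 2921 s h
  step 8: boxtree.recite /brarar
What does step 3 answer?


CALL dial.roll[363]
RET  2300-06-19
CALL boxtree.etch[/brarar; smen]
RET  created
CALL dial.monthend[]
RET  2300-06-30
CALL dial.pin[@prev]
RET  2300-06-30
CALL dial.untilx[@prev]
RET  0
CALL unitron.express[@prev; mm; cm]
RET  0
CALL unitron.express[2921; s; h]
RET  2921/3600
CALL boxtree.recite[/brarar]
RET  smen

Answer: 2300-06-30


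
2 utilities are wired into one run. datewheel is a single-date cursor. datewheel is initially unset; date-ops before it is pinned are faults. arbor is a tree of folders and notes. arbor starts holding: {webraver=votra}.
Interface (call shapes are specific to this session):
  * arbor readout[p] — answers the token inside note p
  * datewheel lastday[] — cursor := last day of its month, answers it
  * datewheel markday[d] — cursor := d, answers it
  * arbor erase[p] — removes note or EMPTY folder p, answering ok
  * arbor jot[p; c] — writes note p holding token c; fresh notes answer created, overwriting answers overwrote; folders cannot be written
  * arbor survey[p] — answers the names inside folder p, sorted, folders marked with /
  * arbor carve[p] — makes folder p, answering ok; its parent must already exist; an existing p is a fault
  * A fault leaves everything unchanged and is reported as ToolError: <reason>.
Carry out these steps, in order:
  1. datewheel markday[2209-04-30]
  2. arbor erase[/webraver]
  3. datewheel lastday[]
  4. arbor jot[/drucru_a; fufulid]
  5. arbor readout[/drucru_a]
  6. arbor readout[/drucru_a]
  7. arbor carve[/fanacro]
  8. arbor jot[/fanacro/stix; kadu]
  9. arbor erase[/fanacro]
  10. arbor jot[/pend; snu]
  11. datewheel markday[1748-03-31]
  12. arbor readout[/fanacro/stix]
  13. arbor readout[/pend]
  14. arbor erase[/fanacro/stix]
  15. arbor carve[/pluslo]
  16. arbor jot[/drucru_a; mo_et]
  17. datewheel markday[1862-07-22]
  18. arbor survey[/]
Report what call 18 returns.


Answer: [drucru_a, fanacro/, pend, pluslo/]

Derivation:
Do: datewheel markday[d→2209-04-30]
See: 2209-04-30
Do: arbor erase[p→/webraver]
See: ok
Do: datewheel lastday[]
See: 2209-04-30
Do: arbor jot[p→/drucru_a; c→fufulid]
See: created
Do: arbor readout[p→/drucru_a]
See: fufulid
Do: arbor readout[p→/drucru_a]
See: fufulid
Do: arbor carve[p→/fanacro]
See: ok
Do: arbor jot[p→/fanacro/stix; c→kadu]
See: created
Do: arbor erase[p→/fanacro]
See: ToolError: not empty
Do: arbor jot[p→/pend; c→snu]
See: created
Do: datewheel markday[d→1748-03-31]
See: 1748-03-31
Do: arbor readout[p→/fanacro/stix]
See: kadu
Do: arbor readout[p→/pend]
See: snu
Do: arbor erase[p→/fanacro/stix]
See: ok
Do: arbor carve[p→/pluslo]
See: ok
Do: arbor jot[p→/drucru_a; c→mo_et]
See: overwrote
Do: datewheel markday[d→1862-07-22]
See: 1862-07-22
Do: arbor survey[p→/]
See: [drucru_a, fanacro/, pend, pluslo/]


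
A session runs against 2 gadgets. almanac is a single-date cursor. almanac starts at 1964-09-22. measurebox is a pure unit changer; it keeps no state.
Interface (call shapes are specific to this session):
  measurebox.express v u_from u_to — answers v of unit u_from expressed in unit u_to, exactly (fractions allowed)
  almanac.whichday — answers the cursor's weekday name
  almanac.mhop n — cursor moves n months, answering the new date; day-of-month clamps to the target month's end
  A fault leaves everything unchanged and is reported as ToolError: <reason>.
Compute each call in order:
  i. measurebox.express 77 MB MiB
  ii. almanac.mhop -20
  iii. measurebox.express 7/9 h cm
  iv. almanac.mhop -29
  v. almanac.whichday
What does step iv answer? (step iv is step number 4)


Answer: 1960-08-22

Derivation:
>> measurebox.express(v→77, u_from→MB, u_to→MiB)
<< 1203125/16384
>> almanac.mhop(n→-20)
<< 1963-01-22
>> measurebox.express(v→7/9, u_from→h, u_to→cm)
<< ToolError: incompatible units
>> almanac.mhop(n→-29)
<< 1960-08-22
>> almanac.whichday()
<< Monday


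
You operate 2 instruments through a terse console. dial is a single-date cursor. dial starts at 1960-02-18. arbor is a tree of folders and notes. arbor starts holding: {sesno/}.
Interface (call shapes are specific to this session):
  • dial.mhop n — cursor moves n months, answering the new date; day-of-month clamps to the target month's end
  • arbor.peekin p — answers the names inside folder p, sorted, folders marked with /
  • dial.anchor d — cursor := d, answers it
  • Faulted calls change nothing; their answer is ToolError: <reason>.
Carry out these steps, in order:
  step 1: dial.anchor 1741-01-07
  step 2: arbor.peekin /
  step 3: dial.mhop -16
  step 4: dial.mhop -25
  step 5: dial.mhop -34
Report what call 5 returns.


Answer: 1734-10-07

Derivation:
>>> dial.anchor d: 1741-01-07
[out] 1741-01-07
>>> arbor.peekin p: /
[out] [sesno/]
>>> dial.mhop n: -16
[out] 1739-09-07
>>> dial.mhop n: -25
[out] 1737-08-07
>>> dial.mhop n: -34
[out] 1734-10-07


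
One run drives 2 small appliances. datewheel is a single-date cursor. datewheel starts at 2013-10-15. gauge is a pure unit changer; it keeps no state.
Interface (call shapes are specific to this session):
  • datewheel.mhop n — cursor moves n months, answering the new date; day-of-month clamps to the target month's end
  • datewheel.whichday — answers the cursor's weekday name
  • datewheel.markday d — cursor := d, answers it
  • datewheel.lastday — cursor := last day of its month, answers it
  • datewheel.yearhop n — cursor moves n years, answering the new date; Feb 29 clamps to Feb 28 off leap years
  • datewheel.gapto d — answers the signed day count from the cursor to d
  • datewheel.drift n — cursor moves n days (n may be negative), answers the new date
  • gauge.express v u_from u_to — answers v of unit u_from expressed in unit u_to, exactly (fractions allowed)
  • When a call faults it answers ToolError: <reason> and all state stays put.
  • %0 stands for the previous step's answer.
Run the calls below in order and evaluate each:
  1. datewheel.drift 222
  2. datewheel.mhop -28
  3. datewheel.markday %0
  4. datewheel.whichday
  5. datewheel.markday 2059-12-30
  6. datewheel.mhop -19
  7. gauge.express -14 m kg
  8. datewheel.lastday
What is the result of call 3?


~$ datewheel.drift n→222
= 2014-05-25
~$ datewheel.mhop n→-28
= 2012-01-25
~$ datewheel.markday d→%0
= 2012-01-25
~$ datewheel.whichday
= Wednesday
~$ datewheel.markday d→2059-12-30
= 2059-12-30
~$ datewheel.mhop n→-19
= 2058-05-30
~$ gauge.express v→-14 u_from→m u_to→kg
= ToolError: incompatible units
~$ datewheel.lastday
= 2058-05-31

Answer: 2012-01-25


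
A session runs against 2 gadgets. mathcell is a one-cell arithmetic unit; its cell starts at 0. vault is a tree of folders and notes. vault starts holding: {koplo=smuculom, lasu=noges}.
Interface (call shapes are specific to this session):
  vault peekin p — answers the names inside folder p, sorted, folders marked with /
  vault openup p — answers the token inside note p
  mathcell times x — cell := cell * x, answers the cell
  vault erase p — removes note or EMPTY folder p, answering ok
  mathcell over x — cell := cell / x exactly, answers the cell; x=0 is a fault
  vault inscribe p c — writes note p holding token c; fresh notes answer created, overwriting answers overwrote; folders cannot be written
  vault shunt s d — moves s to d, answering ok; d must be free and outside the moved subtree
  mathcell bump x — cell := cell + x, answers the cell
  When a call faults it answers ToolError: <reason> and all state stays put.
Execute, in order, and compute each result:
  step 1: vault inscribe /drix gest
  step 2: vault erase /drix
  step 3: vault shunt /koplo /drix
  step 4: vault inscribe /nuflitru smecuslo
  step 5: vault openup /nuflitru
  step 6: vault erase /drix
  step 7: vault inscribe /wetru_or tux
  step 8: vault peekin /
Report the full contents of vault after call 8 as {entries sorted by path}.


Answer: {lasu=noges, nuflitru=smecuslo, wetru_or=tux}

Derivation:
Do: vault inscribe[p: /drix; c: gest]
See: created
Do: vault erase[p: /drix]
See: ok
Do: vault shunt[s: /koplo; d: /drix]
See: ok
Do: vault inscribe[p: /nuflitru; c: smecuslo]
See: created
Do: vault openup[p: /nuflitru]
See: smecuslo
Do: vault erase[p: /drix]
See: ok
Do: vault inscribe[p: /wetru_or; c: tux]
See: created
Do: vault peekin[p: /]
See: [lasu, nuflitru, wetru_or]


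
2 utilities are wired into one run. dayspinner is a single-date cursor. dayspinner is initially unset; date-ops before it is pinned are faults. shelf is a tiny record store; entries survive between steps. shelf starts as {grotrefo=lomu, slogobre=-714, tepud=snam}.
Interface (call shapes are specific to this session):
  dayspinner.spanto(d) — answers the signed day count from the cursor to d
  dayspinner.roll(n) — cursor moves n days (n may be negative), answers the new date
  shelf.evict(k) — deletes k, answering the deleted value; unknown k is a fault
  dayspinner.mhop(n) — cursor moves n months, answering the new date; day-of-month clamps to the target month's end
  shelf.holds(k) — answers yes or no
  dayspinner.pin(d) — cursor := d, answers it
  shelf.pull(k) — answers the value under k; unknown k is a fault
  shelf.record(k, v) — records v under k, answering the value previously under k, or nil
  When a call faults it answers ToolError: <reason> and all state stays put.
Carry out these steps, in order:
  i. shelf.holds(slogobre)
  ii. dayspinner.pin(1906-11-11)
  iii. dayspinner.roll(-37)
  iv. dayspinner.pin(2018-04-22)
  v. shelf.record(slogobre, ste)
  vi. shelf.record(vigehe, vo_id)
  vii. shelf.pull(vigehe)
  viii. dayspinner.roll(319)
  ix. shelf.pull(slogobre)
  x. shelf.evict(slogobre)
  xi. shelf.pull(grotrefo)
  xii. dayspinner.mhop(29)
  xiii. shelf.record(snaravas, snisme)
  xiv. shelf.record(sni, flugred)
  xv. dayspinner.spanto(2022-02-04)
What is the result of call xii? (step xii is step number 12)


I use shelf.holds on slogobre, which returns yes.
Then dayspinner.pin on 1906-11-11, — result: 1906-11-11.
I use dayspinner.roll on -37, and observe 1906-10-05.
I call dayspinner.pin on 2018-04-22, → 2018-04-22.
I try shelf.record on slogobre, ste, which returns -714.
Now I run shelf.record on vigehe, vo_id, giving nil.
I invoke shelf.pull on vigehe, which returns vo_id.
Next I call dayspinner.roll on 319, and observe 2019-03-07.
Now I run shelf.pull on slogobre, → ste.
Now I run shelf.evict on slogobre, — result: ste.
Using shelf.pull on grotrefo, → lomu.
I try dayspinner.mhop on 29: 2021-08-07.
Using shelf.record on snaravas, snisme, which returns nil.
Invoking shelf.record on sni, flugred, — result: nil.
I try dayspinner.spanto on 2022-02-04, and see 181.

Answer: 2021-08-07


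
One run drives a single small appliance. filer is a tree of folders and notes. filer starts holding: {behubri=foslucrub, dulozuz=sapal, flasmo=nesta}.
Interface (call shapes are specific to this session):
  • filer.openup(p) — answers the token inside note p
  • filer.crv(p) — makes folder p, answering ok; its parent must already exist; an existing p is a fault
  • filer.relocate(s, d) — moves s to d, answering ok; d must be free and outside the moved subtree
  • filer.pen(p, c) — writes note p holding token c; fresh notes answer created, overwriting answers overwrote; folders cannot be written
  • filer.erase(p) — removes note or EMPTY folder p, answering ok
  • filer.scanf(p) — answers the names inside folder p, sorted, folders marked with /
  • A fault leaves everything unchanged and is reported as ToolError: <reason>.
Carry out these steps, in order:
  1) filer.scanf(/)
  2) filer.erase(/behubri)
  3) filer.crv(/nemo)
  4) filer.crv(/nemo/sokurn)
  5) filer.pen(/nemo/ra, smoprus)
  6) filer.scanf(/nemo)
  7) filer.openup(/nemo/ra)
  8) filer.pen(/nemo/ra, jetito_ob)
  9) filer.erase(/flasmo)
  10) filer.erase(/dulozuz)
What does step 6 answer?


Answer: [ra, sokurn/]

Derivation:
Using filer.scanf using p: /, giving [behubri, dulozuz, flasmo].
I call filer.erase using p: /behubri, → ok.
I use filer.crv using p: /nemo, and observe ok.
Using filer.crv using p: /nemo/sokurn, — result: ok.
Invoking filer.pen using p: /nemo/ra, c: smoprus, and see created.
Then filer.scanf using p: /nemo: [ra, sokurn/].
I invoke filer.openup using p: /nemo/ra, and see smoprus.
Then filer.pen using p: /nemo/ra, c: jetito_ob, — result: overwrote.
I invoke filer.erase using p: /flasmo, — result: ok.
Next I call filer.erase using p: /dulozuz, giving ok.


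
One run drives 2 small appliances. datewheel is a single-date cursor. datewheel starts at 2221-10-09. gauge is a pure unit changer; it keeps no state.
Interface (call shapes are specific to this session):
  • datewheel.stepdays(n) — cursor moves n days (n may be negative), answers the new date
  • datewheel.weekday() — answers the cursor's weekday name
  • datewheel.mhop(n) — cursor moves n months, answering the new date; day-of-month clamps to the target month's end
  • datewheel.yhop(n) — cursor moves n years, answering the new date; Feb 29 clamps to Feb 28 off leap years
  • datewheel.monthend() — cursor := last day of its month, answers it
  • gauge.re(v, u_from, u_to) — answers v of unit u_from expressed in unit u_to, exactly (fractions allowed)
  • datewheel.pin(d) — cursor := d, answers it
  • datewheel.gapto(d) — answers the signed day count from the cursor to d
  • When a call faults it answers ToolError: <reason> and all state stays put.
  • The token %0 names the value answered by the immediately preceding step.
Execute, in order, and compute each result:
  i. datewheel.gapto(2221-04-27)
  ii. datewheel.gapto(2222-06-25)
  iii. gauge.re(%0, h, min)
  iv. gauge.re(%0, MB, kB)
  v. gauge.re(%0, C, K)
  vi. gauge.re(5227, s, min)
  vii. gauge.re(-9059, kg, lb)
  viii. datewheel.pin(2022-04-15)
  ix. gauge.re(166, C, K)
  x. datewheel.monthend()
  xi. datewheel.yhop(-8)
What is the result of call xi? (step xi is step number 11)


I call datewheel.gapto on d=2221-04-27, — result: -165.
Next I call datewheel.gapto on d=2222-06-25, and see 259.
Using gauge.re on v=%0, u_from=h, u_to=min, and see 15540.
Using gauge.re on v=%0, u_from=MB, u_to=kB, which returns 15540000.
Now I run gauge.re on v=%0, u_from=C, u_to=K, giving 310805463/20.
I invoke gauge.re on v=5227, u_from=s, u_to=min: 5227/60.
I try gauge.re on v=-9059, u_from=kg, u_to=lb: -905900000000/45359237.
I invoke datewheel.pin on d=2022-04-15, and see 2022-04-15.
I try gauge.re on v=166, u_from=C, u_to=K: 8783/20.
I use datewheel.monthend, and observe 2022-04-30.
I try datewheel.yhop on n=-8, yielding 2014-04-30.

Answer: 2014-04-30


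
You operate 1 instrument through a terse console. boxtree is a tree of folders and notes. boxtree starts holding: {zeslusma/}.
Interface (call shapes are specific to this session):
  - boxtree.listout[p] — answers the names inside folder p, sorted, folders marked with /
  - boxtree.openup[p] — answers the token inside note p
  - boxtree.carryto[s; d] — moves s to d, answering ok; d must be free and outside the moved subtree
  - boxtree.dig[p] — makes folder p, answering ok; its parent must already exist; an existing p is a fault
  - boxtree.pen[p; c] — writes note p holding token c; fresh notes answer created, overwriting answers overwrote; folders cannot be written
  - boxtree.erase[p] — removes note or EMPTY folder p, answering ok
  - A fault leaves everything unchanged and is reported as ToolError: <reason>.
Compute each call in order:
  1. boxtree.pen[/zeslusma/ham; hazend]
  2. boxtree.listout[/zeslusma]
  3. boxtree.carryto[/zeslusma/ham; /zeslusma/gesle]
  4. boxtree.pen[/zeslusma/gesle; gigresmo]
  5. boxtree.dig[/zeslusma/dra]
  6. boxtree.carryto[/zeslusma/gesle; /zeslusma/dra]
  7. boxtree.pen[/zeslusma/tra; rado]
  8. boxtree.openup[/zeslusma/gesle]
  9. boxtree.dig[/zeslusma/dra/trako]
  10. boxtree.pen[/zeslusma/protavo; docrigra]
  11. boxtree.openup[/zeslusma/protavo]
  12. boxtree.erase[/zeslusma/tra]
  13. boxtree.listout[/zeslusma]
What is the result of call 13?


Answer: [dra/, gesle, protavo]

Derivation:
Step: boxtree.pen[p: /zeslusma/ham; c: hazend]
Result: created
Step: boxtree.listout[p: /zeslusma]
Result: [ham]
Step: boxtree.carryto[s: /zeslusma/ham; d: /zeslusma/gesle]
Result: ok
Step: boxtree.pen[p: /zeslusma/gesle; c: gigresmo]
Result: overwrote
Step: boxtree.dig[p: /zeslusma/dra]
Result: ok
Step: boxtree.carryto[s: /zeslusma/gesle; d: /zeslusma/dra]
Result: ToolError: exists
Step: boxtree.pen[p: /zeslusma/tra; c: rado]
Result: created
Step: boxtree.openup[p: /zeslusma/gesle]
Result: gigresmo
Step: boxtree.dig[p: /zeslusma/dra/trako]
Result: ok
Step: boxtree.pen[p: /zeslusma/protavo; c: docrigra]
Result: created
Step: boxtree.openup[p: /zeslusma/protavo]
Result: docrigra
Step: boxtree.erase[p: /zeslusma/tra]
Result: ok
Step: boxtree.listout[p: /zeslusma]
Result: [dra/, gesle, protavo]


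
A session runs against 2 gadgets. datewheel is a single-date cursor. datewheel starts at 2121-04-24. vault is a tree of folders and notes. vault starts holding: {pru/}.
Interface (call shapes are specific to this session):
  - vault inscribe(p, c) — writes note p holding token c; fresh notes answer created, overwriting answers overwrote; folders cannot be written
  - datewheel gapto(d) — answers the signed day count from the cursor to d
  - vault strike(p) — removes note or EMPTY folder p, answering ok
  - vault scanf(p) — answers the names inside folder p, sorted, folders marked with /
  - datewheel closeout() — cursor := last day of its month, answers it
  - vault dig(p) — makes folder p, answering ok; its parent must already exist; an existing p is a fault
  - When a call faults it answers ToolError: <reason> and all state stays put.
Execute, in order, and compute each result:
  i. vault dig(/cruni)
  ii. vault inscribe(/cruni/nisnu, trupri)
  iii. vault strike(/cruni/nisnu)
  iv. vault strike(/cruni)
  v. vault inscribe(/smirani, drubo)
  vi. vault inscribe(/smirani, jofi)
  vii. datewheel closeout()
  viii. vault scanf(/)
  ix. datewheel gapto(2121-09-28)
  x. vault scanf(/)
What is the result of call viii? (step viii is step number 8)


Answer: [pru/, smirani]

Derivation:
;; vault dig(p→/cruni) -> ok
;; vault inscribe(p→/cruni/nisnu, c→trupri) -> created
;; vault strike(p→/cruni/nisnu) -> ok
;; vault strike(p→/cruni) -> ok
;; vault inscribe(p→/smirani, c→drubo) -> created
;; vault inscribe(p→/smirani, c→jofi) -> overwrote
;; datewheel closeout() -> 2121-04-30
;; vault scanf(p→/) -> [pru/, smirani]
;; datewheel gapto(d→2121-09-28) -> 151
;; vault scanf(p→/) -> [pru/, smirani]


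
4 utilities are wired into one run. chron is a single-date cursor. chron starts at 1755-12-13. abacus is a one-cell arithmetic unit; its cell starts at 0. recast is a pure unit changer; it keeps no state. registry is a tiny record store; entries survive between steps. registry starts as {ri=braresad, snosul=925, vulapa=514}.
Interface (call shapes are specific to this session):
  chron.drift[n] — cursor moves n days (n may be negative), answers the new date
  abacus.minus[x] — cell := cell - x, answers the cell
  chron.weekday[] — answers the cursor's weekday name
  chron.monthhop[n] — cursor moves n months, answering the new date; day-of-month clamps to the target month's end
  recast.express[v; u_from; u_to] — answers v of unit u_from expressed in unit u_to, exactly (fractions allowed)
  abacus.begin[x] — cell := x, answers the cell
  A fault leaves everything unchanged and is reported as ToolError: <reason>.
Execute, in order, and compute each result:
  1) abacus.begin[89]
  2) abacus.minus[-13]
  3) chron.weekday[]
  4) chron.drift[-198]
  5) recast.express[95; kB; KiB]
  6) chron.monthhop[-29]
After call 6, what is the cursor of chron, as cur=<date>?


Answer: cur=1752-12-29

Derivation:
-- 1. abacus.begin(x=89) -> 89
-- 2. abacus.minus(x=-13) -> 102
-- 3. chron.weekday() -> Saturday
-- 4. chron.drift(n=-198) -> 1755-05-29
-- 5. recast.express(v=95, u_from=kB, u_to=KiB) -> 11875/128
-- 6. chron.monthhop(n=-29) -> 1752-12-29


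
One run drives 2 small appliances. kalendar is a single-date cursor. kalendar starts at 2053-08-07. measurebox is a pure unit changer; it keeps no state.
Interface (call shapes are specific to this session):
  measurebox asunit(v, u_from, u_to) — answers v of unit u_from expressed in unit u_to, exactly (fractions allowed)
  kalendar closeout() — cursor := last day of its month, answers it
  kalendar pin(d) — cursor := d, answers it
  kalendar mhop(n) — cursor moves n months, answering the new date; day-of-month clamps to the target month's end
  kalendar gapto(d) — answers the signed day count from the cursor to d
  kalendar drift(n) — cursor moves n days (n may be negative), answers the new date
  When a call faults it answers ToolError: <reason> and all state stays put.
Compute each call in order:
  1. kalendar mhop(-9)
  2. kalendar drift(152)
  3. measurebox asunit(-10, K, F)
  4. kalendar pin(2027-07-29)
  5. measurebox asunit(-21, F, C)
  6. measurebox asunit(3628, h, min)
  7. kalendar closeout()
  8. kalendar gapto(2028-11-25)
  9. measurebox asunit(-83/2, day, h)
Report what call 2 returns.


Answer: 2053-04-08

Derivation:
$ kalendar mhop n='-9'
  2052-11-07
$ kalendar drift n='152'
  2053-04-08
$ measurebox asunit v='-10' u_from='K' u_to='F'
  -47767/100
$ kalendar pin d='2027-07-29'
  2027-07-29
$ measurebox asunit v='-21' u_from='F' u_to='C'
  -265/9
$ measurebox asunit v='3628' u_from='h' u_to='min'
  217680
$ kalendar closeout
  2027-07-31
$ kalendar gapto d='2028-11-25'
  483
$ measurebox asunit v='-83/2' u_from='day' u_to='h'
  -996


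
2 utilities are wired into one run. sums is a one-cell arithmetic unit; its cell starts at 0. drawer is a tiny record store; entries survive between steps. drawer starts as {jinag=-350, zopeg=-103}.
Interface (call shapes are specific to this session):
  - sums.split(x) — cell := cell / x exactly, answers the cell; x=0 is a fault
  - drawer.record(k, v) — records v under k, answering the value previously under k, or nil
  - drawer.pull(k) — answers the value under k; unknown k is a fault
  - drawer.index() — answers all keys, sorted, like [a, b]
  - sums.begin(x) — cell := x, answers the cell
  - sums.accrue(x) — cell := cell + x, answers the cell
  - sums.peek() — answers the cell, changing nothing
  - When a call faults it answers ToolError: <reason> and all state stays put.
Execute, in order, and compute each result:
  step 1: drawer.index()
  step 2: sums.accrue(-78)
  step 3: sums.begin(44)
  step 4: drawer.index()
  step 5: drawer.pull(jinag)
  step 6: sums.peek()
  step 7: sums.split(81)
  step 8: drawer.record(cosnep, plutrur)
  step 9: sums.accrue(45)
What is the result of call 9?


Answer: 3689/81

Derivation:
·→ drawer.index()
·← [jinag, zopeg]
·→ sums.accrue(-78)
·← -78
·→ sums.begin(44)
·← 44
·→ drawer.index()
·← [jinag, zopeg]
·→ drawer.pull(jinag)
·← -350
·→ sums.peek()
·← 44
·→ sums.split(81)
·← 44/81
·→ drawer.record(cosnep, plutrur)
·← nil
·→ sums.accrue(45)
·← 3689/81


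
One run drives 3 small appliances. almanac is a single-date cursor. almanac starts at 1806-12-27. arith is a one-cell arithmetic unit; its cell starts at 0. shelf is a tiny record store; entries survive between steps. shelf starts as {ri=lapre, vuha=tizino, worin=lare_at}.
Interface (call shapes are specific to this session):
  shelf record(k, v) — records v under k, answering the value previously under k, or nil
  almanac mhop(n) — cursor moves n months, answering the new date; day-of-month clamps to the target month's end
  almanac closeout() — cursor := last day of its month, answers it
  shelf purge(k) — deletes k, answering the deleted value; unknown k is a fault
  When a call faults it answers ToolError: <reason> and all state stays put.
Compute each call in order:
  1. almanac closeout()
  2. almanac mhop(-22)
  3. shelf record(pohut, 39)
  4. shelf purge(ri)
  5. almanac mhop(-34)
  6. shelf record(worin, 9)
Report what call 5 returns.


Answer: 1802-04-28

Derivation:
# almanac closeout() == 1806-12-31
# almanac mhop(-22) == 1805-02-28
# shelf record(pohut, 39) == nil
# shelf purge(ri) == lapre
# almanac mhop(-34) == 1802-04-28
# shelf record(worin, 9) == lare_at


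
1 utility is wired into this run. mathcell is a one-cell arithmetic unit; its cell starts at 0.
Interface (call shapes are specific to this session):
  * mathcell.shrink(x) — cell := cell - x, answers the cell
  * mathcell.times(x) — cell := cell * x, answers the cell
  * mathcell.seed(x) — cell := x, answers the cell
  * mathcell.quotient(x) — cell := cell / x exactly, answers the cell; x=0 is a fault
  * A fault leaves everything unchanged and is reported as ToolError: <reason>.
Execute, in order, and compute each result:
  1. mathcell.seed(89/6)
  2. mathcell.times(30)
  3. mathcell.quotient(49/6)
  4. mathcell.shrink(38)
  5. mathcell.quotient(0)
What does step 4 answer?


Answer: 808/49

Derivation:
// 1. seed(x→89/6) == 89/6
// 2. times(x→30) == 445
// 3. quotient(x→49/6) == 2670/49
// 4. shrink(x→38) == 808/49
// 5. quotient(x→0) == ToolError: division by zero


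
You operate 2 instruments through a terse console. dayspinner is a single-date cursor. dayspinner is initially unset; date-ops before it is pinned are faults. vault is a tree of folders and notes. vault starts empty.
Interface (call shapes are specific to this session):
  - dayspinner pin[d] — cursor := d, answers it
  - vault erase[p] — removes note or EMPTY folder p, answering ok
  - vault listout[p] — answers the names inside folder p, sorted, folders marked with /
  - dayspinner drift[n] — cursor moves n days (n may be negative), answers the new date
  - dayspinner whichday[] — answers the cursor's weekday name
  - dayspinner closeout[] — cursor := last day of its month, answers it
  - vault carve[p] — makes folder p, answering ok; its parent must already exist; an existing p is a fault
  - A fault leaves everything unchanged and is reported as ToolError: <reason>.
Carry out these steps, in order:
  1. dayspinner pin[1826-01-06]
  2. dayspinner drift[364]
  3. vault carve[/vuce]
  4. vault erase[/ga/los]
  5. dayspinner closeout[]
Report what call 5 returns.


I use dayspinner pin on d=1826-01-06, which returns 1826-01-06.
I use dayspinner drift on n=364, → 1827-01-05.
Calling vault carve on p=/vuce: ok.
I run vault erase on p=/ga/los: ToolError: not found.
I try dayspinner closeout: 1827-01-31.

Answer: 1827-01-31


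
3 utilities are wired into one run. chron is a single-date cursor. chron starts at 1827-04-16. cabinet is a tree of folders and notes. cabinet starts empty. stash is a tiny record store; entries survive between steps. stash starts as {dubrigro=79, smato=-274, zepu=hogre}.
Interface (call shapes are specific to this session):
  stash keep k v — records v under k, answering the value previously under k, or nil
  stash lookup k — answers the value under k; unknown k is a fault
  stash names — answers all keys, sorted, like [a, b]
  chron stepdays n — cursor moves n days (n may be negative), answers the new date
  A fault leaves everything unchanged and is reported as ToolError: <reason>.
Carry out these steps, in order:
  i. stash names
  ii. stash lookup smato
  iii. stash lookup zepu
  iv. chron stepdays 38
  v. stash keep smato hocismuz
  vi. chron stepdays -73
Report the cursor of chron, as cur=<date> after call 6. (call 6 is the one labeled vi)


Answer: cur=1827-03-12

Derivation:
Act: stash names[]
Obs: [dubrigro, smato, zepu]
Act: stash lookup[k: smato]
Obs: -274
Act: stash lookup[k: zepu]
Obs: hogre
Act: chron stepdays[n: 38]
Obs: 1827-05-24
Act: stash keep[k: smato; v: hocismuz]
Obs: -274
Act: chron stepdays[n: -73]
Obs: 1827-03-12


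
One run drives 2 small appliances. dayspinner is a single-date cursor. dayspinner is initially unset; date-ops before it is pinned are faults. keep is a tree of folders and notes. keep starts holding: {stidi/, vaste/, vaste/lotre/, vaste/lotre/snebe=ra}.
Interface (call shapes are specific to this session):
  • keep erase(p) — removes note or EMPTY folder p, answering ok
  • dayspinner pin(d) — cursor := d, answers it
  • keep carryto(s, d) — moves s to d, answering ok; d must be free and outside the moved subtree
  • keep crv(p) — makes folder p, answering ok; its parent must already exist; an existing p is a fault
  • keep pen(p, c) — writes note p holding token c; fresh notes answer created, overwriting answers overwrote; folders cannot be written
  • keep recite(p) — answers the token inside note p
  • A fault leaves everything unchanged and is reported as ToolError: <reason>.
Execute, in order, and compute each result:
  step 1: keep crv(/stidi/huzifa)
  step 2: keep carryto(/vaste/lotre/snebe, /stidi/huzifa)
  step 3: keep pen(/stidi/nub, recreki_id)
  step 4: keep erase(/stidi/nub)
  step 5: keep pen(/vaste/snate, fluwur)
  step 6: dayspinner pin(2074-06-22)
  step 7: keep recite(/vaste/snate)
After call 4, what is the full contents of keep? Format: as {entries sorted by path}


$ keep crv /stidi/huzifa
[out] ok
$ keep carryto /vaste/lotre/snebe /stidi/huzifa
[out] ToolError: exists
$ keep pen /stidi/nub recreki_id
[out] created
$ keep erase /stidi/nub
[out] ok
$ keep pen /vaste/snate fluwur
[out] created
$ dayspinner pin 2074-06-22
[out] 2074-06-22
$ keep recite /vaste/snate
[out] fluwur

Answer: {stidi/, stidi/huzifa/, vaste/, vaste/lotre/, vaste/lotre/snebe=ra}


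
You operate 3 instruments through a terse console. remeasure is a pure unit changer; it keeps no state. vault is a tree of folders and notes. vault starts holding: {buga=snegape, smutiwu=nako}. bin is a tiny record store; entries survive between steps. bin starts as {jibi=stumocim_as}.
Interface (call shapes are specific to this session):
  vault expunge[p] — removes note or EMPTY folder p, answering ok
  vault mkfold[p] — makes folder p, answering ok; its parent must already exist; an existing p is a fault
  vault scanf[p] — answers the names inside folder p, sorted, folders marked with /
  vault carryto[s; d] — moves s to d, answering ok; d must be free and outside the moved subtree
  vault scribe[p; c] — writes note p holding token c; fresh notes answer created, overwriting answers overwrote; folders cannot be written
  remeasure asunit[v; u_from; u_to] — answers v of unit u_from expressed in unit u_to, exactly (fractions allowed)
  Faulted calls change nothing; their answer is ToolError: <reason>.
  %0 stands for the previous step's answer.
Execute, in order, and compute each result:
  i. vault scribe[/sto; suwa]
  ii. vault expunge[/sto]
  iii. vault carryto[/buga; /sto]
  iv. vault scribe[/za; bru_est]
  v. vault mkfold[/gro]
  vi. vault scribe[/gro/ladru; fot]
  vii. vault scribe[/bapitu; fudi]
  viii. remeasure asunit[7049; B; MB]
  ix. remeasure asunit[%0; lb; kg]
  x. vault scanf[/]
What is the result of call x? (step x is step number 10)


Answer: [bapitu, gro/, smutiwu, sto, za]

Derivation:
$ vault scribe p=/sto c=suwa
[out] created
$ vault expunge p=/sto
[out] ok
$ vault carryto s=/buga d=/sto
[out] ok
$ vault scribe p=/za c=bru_est
[out] created
$ vault mkfold p=/gro
[out] ok
$ vault scribe p=/gro/ladru c=fot
[out] created
$ vault scribe p=/bapitu c=fudi
[out] created
$ remeasure asunit v=7049 u_from=B u_to=MB
[out] 7049/1000000
$ remeasure asunit v=%0 u_from=lb u_to=kg
[out] 319737261613/100000000000000
$ vault scanf p=/
[out] [bapitu, gro/, smutiwu, sto, za]


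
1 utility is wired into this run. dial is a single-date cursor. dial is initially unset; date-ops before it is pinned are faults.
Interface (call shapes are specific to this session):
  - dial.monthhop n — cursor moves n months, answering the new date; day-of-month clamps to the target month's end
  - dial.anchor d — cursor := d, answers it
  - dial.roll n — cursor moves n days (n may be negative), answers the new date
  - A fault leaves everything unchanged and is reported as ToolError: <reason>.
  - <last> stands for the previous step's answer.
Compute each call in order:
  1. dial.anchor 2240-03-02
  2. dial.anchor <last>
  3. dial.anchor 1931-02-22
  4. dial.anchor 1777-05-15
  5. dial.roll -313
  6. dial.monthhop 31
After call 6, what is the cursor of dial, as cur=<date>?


Answer: cur=1779-02-06

Derivation:
Step: dial.anchor[2240-03-02]
Result: 2240-03-02
Step: dial.anchor[<last>]
Result: 2240-03-02
Step: dial.anchor[1931-02-22]
Result: 1931-02-22
Step: dial.anchor[1777-05-15]
Result: 1777-05-15
Step: dial.roll[-313]
Result: 1776-07-06
Step: dial.monthhop[31]
Result: 1779-02-06


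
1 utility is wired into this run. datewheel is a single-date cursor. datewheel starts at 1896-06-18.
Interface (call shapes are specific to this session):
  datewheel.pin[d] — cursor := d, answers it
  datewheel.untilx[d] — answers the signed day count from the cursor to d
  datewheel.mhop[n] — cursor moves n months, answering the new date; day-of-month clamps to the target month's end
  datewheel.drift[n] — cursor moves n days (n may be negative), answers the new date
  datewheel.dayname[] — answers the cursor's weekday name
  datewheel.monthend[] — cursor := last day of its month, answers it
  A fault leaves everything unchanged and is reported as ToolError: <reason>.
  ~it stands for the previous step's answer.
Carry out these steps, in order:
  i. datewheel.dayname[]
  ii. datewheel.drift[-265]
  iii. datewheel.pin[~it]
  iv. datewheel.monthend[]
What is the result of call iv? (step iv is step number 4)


Answer: 1895-09-30

Derivation:
$ datewheel.dayname
= Thursday
$ datewheel.drift -265
= 1895-09-27
$ datewheel.pin ~it
= 1895-09-27
$ datewheel.monthend
= 1895-09-30


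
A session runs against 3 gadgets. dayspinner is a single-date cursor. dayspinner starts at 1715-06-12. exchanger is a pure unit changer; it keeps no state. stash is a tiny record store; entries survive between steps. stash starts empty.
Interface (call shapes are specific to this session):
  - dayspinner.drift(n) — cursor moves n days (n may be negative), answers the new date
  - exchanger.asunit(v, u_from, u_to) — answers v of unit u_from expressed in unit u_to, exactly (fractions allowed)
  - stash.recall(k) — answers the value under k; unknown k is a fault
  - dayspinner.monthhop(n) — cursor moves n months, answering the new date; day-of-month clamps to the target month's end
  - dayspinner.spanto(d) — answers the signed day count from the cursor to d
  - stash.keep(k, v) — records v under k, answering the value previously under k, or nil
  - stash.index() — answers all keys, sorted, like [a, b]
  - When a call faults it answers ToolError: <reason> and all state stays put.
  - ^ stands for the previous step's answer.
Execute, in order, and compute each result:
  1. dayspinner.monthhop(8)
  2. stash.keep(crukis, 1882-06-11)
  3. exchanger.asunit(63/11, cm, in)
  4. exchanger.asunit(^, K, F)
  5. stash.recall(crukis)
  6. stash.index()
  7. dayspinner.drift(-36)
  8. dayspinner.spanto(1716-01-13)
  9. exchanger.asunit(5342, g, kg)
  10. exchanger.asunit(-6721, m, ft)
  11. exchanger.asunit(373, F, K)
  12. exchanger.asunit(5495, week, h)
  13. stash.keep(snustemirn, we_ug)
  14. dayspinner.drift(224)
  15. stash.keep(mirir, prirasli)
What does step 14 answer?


// 1. monthhop(n='8') -> 1716-02-12
// 2. keep(k='crukis', v='1882-06-11') -> nil
// 3. asunit(v='63/11', u_from='cm', u_to='in') -> 3150/1397
// 4. asunit(v='^', u_from='K', u_to='F') -> -63648899/139700
// 5. recall(k='crukis') -> 1882-06-11
// 6. index() -> [crukis]
// 7. drift(n='-36') -> 1716-01-07
// 8. spanto(d='1716-01-13') -> 6
// 9. asunit(v='5342', u_from='g', u_to='kg') -> 2671/500
// 10. asunit(v='-6721', u_from='m', u_to='ft') -> -8401250/381
// 11. asunit(v='373', u_from='F', u_to='K') -> 83267/180
// 12. asunit(v='5495', u_from='week', u_to='h') -> 923160
// 13. keep(k='snustemirn', v='we_ug') -> nil
// 14. drift(n='224') -> 1716-08-18
// 15. keep(k='mirir', v='prirasli') -> nil

Answer: 1716-08-18


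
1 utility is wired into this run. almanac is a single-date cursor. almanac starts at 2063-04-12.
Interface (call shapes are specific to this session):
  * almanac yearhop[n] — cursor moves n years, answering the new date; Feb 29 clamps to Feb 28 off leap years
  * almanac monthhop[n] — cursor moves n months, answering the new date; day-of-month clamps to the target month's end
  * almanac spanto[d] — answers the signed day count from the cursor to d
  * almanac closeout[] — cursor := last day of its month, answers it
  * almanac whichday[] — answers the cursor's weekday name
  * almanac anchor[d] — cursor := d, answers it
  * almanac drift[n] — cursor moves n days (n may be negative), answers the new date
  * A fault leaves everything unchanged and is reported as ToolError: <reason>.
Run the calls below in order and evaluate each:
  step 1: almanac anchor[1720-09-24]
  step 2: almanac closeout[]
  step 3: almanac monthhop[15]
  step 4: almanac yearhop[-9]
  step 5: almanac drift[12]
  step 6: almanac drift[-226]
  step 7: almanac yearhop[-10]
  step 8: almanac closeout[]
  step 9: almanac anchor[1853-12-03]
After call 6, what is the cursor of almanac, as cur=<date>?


Answer: cur=1712-05-30

Derivation:
# 1. almanac anchor(d: 1720-09-24) => 1720-09-24
# 2. almanac closeout() => 1720-09-30
# 3. almanac monthhop(n: 15) => 1721-12-30
# 4. almanac yearhop(n: -9) => 1712-12-30
# 5. almanac drift(n: 12) => 1713-01-11
# 6. almanac drift(n: -226) => 1712-05-30
# 7. almanac yearhop(n: -10) => 1702-05-30
# 8. almanac closeout() => 1702-05-31
# 9. almanac anchor(d: 1853-12-03) => 1853-12-03


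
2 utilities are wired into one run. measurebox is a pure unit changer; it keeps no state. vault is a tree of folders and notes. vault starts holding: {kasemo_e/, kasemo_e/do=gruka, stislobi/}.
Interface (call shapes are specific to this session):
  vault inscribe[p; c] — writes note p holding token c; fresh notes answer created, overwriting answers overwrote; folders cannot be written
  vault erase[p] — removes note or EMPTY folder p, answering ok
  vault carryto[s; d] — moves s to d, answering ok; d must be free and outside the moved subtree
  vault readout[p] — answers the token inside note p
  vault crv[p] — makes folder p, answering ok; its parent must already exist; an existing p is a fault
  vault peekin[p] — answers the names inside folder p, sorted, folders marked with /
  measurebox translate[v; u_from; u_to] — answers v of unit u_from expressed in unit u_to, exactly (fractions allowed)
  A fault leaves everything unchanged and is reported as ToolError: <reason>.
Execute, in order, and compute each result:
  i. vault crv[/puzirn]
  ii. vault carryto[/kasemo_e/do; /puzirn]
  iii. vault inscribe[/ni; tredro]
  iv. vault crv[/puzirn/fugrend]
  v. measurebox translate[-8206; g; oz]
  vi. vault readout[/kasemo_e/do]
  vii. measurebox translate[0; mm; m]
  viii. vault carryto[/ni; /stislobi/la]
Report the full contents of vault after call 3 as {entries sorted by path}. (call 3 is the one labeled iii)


! vault crv(p='/puzirn') : ok
! vault carryto(s='/kasemo_e/do', d='/puzirn') : ToolError: exists
! vault inscribe(p='/ni', c='tredro') : created
! vault crv(p='/puzirn/fugrend') : ok
! measurebox translate(v='-8206', u_from='g', u_to='oz') : -1193600000/4123567
! vault readout(p='/kasemo_e/do') : gruka
! measurebox translate(v='0', u_from='mm', u_to='m') : 0
! vault carryto(s='/ni', d='/stislobi/la') : ok

Answer: {kasemo_e/, kasemo_e/do=gruka, ni=tredro, puzirn/, stislobi/}
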